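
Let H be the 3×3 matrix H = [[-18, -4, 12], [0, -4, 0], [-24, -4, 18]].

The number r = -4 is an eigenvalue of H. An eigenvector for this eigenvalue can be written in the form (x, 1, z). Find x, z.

-2, -2

We need (H + 4I)v = 0.
H + 4I = [[-14, -4, 12], [0, 0, 0], [-24, -4, 22]].
Row 1: (-14)·x + (-4)·1 + (12)·z = 0
Row 2: (0)·x + (0)·1 + (0)·z = 0
Row 3: (-24)·x + (-4)·1 + (22)·z = 0
Solving gives x = -2, z = -2.
Check: H·(-2, 1, -2) = (8, -4, 8) = -4·(-2, 1, -2).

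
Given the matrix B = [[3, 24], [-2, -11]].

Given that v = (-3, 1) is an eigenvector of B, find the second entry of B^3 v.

-125

First find the eigenvalue: Bv = (15, -5) = -5·(-3, 1), so λ = -5.
Then B^3 v = λ^3·v = (-5)^3·(-3, 1) = -125·(-3, 1) = (375, -125).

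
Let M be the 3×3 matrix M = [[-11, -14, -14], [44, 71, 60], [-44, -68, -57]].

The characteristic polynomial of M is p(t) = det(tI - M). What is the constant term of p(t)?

363

p(t) = t^3 - 3t^2 - 121t + 363.
The constant term is 363.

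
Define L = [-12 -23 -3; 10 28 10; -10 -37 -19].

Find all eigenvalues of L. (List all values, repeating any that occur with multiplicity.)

-9, -2, 8

The characteristic polynomial is p(lambda) = det(lambda·I - L).
Expanding along the first row, p(lambda) = lambda^3 + 3·lambda^2 - 70·lambda - 144.
Try lambda = 8: p(8) = 0, so 8 is a root.
Dividing by (lambda - 8) leaves lambda^2 + 11·lambda + 18.
The quadratic factors as (lambda + 9)·(lambda + 2).
Eigenvalues: -9, -2, 8.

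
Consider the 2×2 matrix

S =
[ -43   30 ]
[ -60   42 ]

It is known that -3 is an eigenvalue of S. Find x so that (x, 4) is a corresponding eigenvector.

3

We need (S + 3I)v = 0.
S + 3I = [[-40, 30], [-60, 45]].
Row 1: (-40)·x + (30)·4 = 0
Row 2: (-60)·x + (45)·4 = 0
Solving gives x = 3.
Check: S·(3, 4) = (-9, -12) = -3·(3, 4).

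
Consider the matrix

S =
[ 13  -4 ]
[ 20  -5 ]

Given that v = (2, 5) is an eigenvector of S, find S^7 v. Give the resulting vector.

First find the eigenvalue: Sv = (6, 15) = 3·(2, 5), so λ = 3.
Then S^7 v = λ^7·v = 3^7·(2, 5) = 2187·(2, 5) = (4374, 10935).

(4374, 10935)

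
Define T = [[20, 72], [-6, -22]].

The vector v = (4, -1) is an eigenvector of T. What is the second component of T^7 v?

-128

First find the eigenvalue: Tv = (8, -2) = 2·(4, -1), so λ = 2.
Then T^7 v = λ^7·v = 2^7·(4, -1) = 128·(4, -1) = (512, -128).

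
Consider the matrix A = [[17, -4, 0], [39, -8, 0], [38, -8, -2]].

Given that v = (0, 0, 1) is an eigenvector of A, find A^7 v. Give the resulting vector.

First find the eigenvalue: Av = (0, 0, -2) = -2·(0, 0, 1), so λ = -2.
Then A^7 v = λ^7·v = (-2)^7·(0, 0, 1) = -128·(0, 0, 1) = (0, 0, -128).

(0, 0, -128)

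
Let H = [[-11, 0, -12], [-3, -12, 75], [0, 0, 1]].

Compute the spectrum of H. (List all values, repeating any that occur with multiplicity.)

Set up det(μI - H) = 0.
Expanding along the first row, p(μ) = μ^3 + 22μ^2 + 109μ - 132.
Try μ = -11: p(-11) = 0, so -11 is a root.
Factor out (μ + 11): p(μ) = (μ + 11)·(μ^2 + 11μ - 12).
The quadratic factors as (μ + 12)·(μ - 1).
Eigenvalues: -12, -11, 1.

-12, -11, 1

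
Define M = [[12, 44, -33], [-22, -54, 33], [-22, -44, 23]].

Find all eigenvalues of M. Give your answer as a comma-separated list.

-10, -10, 1

Set up det(tI - M) = 0.
Expanding the 3×3 determinant: p(t) = t^3 + 19t^2 + 80t - 100.
Rational-root test: t = 1 gives p(1) = 0.
Dividing by (t - 1) leaves t^2 + 20t + 100.
The quadratic factor is (t + 10)^2.
Eigenvalues: -10, -10, 1.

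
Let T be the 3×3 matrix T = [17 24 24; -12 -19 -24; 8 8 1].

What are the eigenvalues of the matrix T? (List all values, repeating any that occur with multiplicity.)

-7, 1, 5

The characteristic polynomial is p(t) = det(tI - T).
Cofactor expansion gives p(t) = t^3 + t^2 - 37t + 35.
Since p(1) = 0, t = 1 is a root.
Factor out (t - 1): p(t) = (t - 1)·(t^2 + 2t - 35).
The quadratic factors as (t + 7)·(t - 5).
Eigenvalues: -7, 1, 5.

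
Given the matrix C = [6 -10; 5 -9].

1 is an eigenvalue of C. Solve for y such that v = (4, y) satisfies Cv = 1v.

2

We need (C - 1I)v = 0.
C - 1I = [[5, -10], [5, -10]].
Row 1: (5)·4 + (-10)·y = 0
Row 2: (5)·4 + (-10)·y = 0
Solving gives y = 2.
Check: C·(4, 2) = (4, 2) = 1·(4, 2).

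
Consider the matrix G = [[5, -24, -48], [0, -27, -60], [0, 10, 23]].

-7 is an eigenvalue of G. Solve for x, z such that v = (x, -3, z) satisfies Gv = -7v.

We need (G + 7I)v = 0.
G + 7I = [[12, -24, -48], [0, -20, -60], [0, 10, 30]].
Row 1: (12)·x + (-24)·-3 + (-48)·z = 0
Row 2: (0)·x + (-20)·-3 + (-60)·z = 0
Row 3: (0)·x + (10)·-3 + (30)·z = 0
Solving gives x = -2, z = 1.
Check: G·(-2, -3, 1) = (14, 21, -7) = -7·(-2, -3, 1).

-2, 1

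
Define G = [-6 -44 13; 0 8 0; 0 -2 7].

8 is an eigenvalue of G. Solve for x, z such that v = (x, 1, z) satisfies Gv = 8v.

We need (G - 8I)v = 0.
G - 8I = [[-14, -44, 13], [0, 0, 0], [0, -2, -1]].
Row 1: (-14)·x + (-44)·1 + (13)·z = 0
Row 2: (0)·x + (0)·1 + (0)·z = 0
Row 3: (0)·x + (-2)·1 + (-1)·z = 0
Solving gives x = -5, z = -2.
Check: G·(-5, 1, -2) = (-40, 8, -16) = 8·(-5, 1, -2).

-5, -2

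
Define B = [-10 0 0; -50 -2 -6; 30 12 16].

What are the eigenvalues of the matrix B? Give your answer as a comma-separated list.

Set up det(tI - B) = 0.
Expanding along the first row, p(t) = t^3 - 4t^2 - 100t + 400.
Rational-root test: t = 10 gives p(10) = 0.
Dividing by (t - 10) leaves t^2 + 6t - 40.
The quadratic factors as (t + 10)·(t - 4).
Eigenvalues: -10, 4, 10.

-10, 4, 10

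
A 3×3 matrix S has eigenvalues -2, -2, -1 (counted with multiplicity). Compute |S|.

-4

det(S) is the product of the eigenvalues: (-2) · (-2) · (-1) = -4.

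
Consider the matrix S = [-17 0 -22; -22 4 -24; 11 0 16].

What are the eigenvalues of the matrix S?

-6, 4, 5

Compute the characteristic polynomial p(r) = det(rI - S).
Expanding the 3×3 determinant: p(r) = r^3 - 3r^2 - 34r + 120.
Since p(5) = 0, r = 5 is a root.
Dividing by (r - 5) leaves r^2 + 2r - 24.
The quadratic factors as (r + 6)·(r - 4).
Eigenvalues: -6, 4, 5.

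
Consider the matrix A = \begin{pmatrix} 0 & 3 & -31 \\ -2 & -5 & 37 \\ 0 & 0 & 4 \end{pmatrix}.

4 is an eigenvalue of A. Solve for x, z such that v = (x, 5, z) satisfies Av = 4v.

We need (A - 4I)v = 0.
A - 4I = [[-4, 3, -31], [-2, -9, 37], [0, 0, 0]].
Row 1: (-4)·x + (3)·5 + (-31)·z = 0
Row 2: (-2)·x + (-9)·5 + (37)·z = 0
Row 3: (0)·x + (0)·5 + (0)·z = 0
Solving gives x = -4, z = 1.
Check: A·(-4, 5, 1) = (-16, 20, 4) = 4·(-4, 5, 1).

-4, 1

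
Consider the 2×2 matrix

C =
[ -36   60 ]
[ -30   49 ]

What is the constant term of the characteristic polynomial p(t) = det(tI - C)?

p(0) = det(0·I − C) = det(−C) = (−1)^2·det(C).
det(C) = 36, so p(0) = 36.

36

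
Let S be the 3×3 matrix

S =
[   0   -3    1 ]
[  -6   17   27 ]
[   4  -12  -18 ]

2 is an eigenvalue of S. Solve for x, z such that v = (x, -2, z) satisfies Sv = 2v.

We need (S - 2I)v = 0.
S - 2I = [[-2, -3, 1], [-6, 15, 27], [4, -12, -20]].
Row 1: (-2)·x + (-3)·-2 + (1)·z = 0
Row 2: (-6)·x + (15)·-2 + (27)·z = 0
Row 3: (4)·x + (-12)·-2 + (-20)·z = 0
Solving gives x = 4, z = 2.
Check: S·(4, -2, 2) = (8, -4, 4) = 2·(4, -2, 2).

4, 2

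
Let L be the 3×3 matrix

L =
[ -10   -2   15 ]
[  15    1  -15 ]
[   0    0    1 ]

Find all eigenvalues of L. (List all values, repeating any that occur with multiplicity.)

-5, -4, 1

The characteristic polynomial is p(s) = det(sI - L).
Expanding the 3×3 determinant: p(s) = s^3 + 8s^2 + 11s - 20.
Rational-root test: s = 1 gives p(1) = 0.
Factor out (s - 1): p(s) = (s - 1)·(s^2 + 9s + 20).
The quadratic factors as (s + 5)·(s + 4).
Eigenvalues: -5, -4, 1.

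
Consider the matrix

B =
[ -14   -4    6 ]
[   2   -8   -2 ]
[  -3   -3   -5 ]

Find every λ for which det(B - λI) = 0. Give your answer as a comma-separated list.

-10, -9, -8

Set up det(λI - B) = 0.
Expanding along the first row, p(λ) = λ^3 + 27λ^2 + 242λ + 720.
Rational-root test: λ = -8 gives p(-8) = 0.
Dividing by (λ + 8) leaves λ^2 + 19λ + 90.
The quadratic factors as (λ + 10)·(λ + 9).
Eigenvalues: -10, -9, -8.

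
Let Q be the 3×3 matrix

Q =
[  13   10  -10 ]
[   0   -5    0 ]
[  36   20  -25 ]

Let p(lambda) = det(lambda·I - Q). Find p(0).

p(0) = det(0·I − Q) = det(−Q) = (−1)^3·det(Q).
det(Q) = -175, so p(0) = 175.

175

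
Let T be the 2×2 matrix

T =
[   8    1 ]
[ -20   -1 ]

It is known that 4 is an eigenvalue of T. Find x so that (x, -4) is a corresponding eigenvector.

We need (T - 4I)v = 0.
T - 4I = [[4, 1], [-20, -5]].
Row 1: (4)·x + (1)·-4 = 0
Row 2: (-20)·x + (-5)·-4 = 0
Solving gives x = 1.
Check: T·(1, -4) = (4, -16) = 4·(1, -4).

1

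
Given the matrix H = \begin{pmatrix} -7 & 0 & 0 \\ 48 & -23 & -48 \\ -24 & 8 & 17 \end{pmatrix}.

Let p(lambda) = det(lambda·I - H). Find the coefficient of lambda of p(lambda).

p(lambda) = lambda^3 + 13·lambda^2 + 35·lambda - 49.
The coefficient of lambda is 35.

35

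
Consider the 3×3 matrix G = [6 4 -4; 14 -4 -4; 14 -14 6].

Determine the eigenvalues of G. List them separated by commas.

Set up det(sI - G) = 0.
Expanding the 3×3 determinant: p(s) = s^3 - 8s^2 - 68s + 480.
Since p(6) = 0, s = 6 is a root.
Dividing by (s - 6) leaves s^2 - 2s - 80.
The quadratic factors as (s + 8)·(s - 10).
Eigenvalues: -8, 6, 10.

-8, 6, 10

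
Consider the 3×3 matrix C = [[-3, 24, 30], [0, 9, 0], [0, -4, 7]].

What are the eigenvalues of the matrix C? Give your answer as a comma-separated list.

Set up det(λI - C) = 0.
Cofactor expansion gives p(λ) = λ^3 - 13λ^2 + 15λ + 189.
Rational-root test: λ = -3 gives p(-3) = 0.
Dividing by (λ + 3) leaves λ^2 - 16λ + 63.
The quadratic factors as (λ - 7)·(λ - 9).
Eigenvalues: -3, 7, 9.

-3, 7, 9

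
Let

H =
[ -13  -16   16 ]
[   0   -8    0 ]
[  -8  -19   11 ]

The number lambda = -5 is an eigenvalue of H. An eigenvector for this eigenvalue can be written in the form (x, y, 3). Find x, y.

6, 0

We need (H + 5I)v = 0.
H + 5I = [[-8, -16, 16], [0, -3, 0], [-8, -19, 16]].
Row 1: (-8)·x + (-16)·y + (16)·3 = 0
Row 2: (0)·x + (-3)·y + (0)·3 = 0
Row 3: (-8)·x + (-19)·y + (16)·3 = 0
Solving gives x = 6, y = 0.
Check: H·(6, 0, 3) = (-30, 0, -15) = -5·(6, 0, 3).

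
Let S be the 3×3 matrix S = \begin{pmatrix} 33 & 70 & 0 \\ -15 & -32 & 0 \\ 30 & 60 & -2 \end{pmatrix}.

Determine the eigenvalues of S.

The characteristic polynomial is p(λ) = det(λI - S).
Cofactor expansion gives p(λ) = λ^3 + λ^2 - 8λ - 12.
Try λ = -2: p(-2) = 0, so -2 is a root.
Dividing by (λ + 2) leaves λ^2 - λ - 6.
The quadratic factors as (λ + 2)·(λ - 3).
Eigenvalues: -2, -2, 3.

-2, -2, 3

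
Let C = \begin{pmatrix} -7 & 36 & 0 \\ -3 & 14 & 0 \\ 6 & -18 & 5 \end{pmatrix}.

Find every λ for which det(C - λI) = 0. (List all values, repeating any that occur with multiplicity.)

Compute the characteristic polynomial p(s) = det(sI - C).
Cofactor expansion gives p(s) = s^3 - 12s^2 + 45s - 50.
Since p(2) = 0, s = 2 is a root.
Factor out (s - 2): p(s) = (s - 2)·(s^2 - 10s + 25).
The quadratic factor is (s - 5)^2.
Eigenvalues: 2, 5, 5.

2, 5, 5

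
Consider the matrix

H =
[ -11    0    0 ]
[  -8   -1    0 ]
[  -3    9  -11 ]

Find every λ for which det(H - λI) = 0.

-11, -11, -1

H is lower triangular, so its eigenvalues are the diagonal entries.
Diagonal: -11, -1, -11.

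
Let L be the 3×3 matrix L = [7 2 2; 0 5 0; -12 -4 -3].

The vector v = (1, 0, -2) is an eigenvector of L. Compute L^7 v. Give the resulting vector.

First find the eigenvalue: Lv = (3, 0, -6) = 3·(1, 0, -2), so λ = 3.
Then L^7 v = λ^7·v = 3^7·(1, 0, -2) = 2187·(1, 0, -2) = (2187, 0, -4374).

(2187, 0, -4374)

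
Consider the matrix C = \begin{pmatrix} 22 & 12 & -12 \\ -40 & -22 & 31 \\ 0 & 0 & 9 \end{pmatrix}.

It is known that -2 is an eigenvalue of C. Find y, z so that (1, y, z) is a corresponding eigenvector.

We need (C + 2I)v = 0.
C + 2I = [[24, 12, -12], [-40, -20, 31], [0, 0, 11]].
Row 1: (24)·1 + (12)·y + (-12)·z = 0
Row 2: (-40)·1 + (-20)·y + (31)·z = 0
Row 3: (0)·1 + (0)·y + (11)·z = 0
Solving gives y = -2, z = 0.
Check: C·(1, -2, 0) = (-2, 4, 0) = -2·(1, -2, 0).

-2, 0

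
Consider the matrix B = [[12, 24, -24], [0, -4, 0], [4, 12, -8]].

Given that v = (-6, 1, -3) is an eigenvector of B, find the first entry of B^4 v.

-1536

First find the eigenvalue: Bv = (24, -4, 12) = -4·(-6, 1, -3), so λ = -4.
Then B^4 v = λ^4·v = (-4)^4·(-6, 1, -3) = 256·(-6, 1, -3) = (-1536, 256, -768).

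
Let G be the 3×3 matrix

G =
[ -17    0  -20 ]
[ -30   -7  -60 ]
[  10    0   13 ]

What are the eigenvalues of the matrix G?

Compute the characteristic polynomial p(s) = det(sI - G).
Expanding along the first row, p(s) = s^3 + 11s^2 + 7s - 147.
Since p(3) = 0, s = 3 is a root.
Dividing by (s - 3) leaves s^2 + 14s + 49.
The quadratic factor is (s + 7)^2.
Eigenvalues: -7, -7, 3.

-7, -7, 3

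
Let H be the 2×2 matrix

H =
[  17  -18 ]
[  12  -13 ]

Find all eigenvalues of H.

det(H - μI) = (17 - μ)(-13 - μ) - (-18)·(12) = μ^2 - 4μ - 5.
This factors as (μ + 1)·(μ - 5) = 0.
Eigenvalues: -1, 5.

-1, 5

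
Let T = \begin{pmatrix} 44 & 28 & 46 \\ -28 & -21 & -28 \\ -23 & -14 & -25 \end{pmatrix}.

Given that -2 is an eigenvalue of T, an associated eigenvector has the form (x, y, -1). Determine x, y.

We need (T + 2I)v = 0.
T + 2I = [[46, 28, 46], [-28, -19, -28], [-23, -14, -23]].
Row 1: (46)·x + (28)·y + (46)·-1 = 0
Row 2: (-28)·x + (-19)·y + (-28)·-1 = 0
Row 3: (-23)·x + (-14)·y + (-23)·-1 = 0
Solving gives x = 1, y = 0.
Check: T·(1, 0, -1) = (-2, 0, 2) = -2·(1, 0, -1).

1, 0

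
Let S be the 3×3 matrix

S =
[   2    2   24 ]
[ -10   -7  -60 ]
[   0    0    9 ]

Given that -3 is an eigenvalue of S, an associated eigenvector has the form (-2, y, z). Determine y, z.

We need (S + 3I)v = 0.
S + 3I = [[5, 2, 24], [-10, -4, -60], [0, 0, 12]].
Row 1: (5)·-2 + (2)·y + (24)·z = 0
Row 2: (-10)·-2 + (-4)·y + (-60)·z = 0
Row 3: (0)·-2 + (0)·y + (12)·z = 0
Solving gives y = 5, z = 0.
Check: S·(-2, 5, 0) = (6, -15, 0) = -3·(-2, 5, 0).

5, 0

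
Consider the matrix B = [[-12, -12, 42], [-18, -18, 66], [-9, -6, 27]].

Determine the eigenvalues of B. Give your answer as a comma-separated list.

-6, -3, 6

Set up det(sI - B) = 0.
Cofactor expansion gives p(s) = s^3 + 3s^2 - 36s - 108.
Rational-root test: s = -3 gives p(-3) = 0.
Dividing by (s + 3) leaves s^2 - 36.
The quadratic factors as (s + 6)·(s - 6).
Eigenvalues: -6, -3, 6.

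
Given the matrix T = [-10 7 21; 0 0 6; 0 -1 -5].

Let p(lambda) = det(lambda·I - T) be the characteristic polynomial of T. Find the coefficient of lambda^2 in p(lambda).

15

The coefficient of lambda^2 of det(lambda·I - T) is −trace(T).
trace(T) = (-10) + (0) + (-5) = -15, so the coefficient is 15.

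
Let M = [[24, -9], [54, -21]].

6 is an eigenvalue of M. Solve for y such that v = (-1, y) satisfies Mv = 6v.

We need (M - 6I)v = 0.
M - 6I = [[18, -9], [54, -27]].
Row 1: (18)·-1 + (-9)·y = 0
Row 2: (54)·-1 + (-27)·y = 0
Solving gives y = -2.
Check: M·(-1, -2) = (-6, -12) = 6·(-1, -2).

-2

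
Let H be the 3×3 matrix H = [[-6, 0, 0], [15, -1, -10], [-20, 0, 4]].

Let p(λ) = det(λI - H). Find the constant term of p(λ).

p(λ) = λ^3 + 3λ^2 - 22λ - 24.
The constant term is -24.

-24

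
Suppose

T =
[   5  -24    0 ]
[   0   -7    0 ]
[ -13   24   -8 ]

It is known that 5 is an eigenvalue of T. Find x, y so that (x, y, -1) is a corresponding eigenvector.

We need (T - 5I)v = 0.
T - 5I = [[0, -24, 0], [0, -12, 0], [-13, 24, -13]].
Row 1: (0)·x + (-24)·y + (0)·-1 = 0
Row 2: (0)·x + (-12)·y + (0)·-1 = 0
Row 3: (-13)·x + (24)·y + (-13)·-1 = 0
Solving gives x = 1, y = 0.
Check: T·(1, 0, -1) = (5, 0, -5) = 5·(1, 0, -1).

1, 0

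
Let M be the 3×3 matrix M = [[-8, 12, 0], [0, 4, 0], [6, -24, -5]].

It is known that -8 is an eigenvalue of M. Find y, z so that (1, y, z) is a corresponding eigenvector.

We need (M + 8I)v = 0.
M + 8I = [[0, 12, 0], [0, 12, 0], [6, -24, 3]].
Row 1: (0)·1 + (12)·y + (0)·z = 0
Row 2: (0)·1 + (12)·y + (0)·z = 0
Row 3: (6)·1 + (-24)·y + (3)·z = 0
Solving gives y = 0, z = -2.
Check: M·(1, 0, -2) = (-8, 0, 16) = -8·(1, 0, -2).

0, -2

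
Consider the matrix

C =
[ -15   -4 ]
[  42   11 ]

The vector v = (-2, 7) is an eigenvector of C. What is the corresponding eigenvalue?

-1

Compute Cv: C·(-2, 7) = (2, -7).
Since Cv = λv, compare component 1: 2 = λ·-2, so λ = -1.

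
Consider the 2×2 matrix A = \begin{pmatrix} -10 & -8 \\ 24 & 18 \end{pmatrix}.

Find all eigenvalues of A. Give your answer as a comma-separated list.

2, 6

det(A - sI) = (-10 - s)(18 - s) - (-8)·(24) = s^2 - 8s + 12.
This factors as (s - 2)·(s - 6) = 0.
Eigenvalues: 2, 6.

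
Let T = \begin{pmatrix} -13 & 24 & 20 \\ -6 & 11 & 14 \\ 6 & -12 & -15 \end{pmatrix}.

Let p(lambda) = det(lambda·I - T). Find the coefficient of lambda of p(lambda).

p(lambda) = lambda^3 + 17·lambda^2 + 79·lambda + 63.
The coefficient of lambda is 79.

79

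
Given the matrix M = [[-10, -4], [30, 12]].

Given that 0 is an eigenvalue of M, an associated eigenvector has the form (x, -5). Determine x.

We need (M)v = 0.
M = [[-10, -4], [30, 12]].
Row 1: (-10)·x + (-4)·-5 = 0
Row 2: (30)·x + (12)·-5 = 0
Solving gives x = 2.
Check: M·(2, -5) = (0, 0) = 0·(2, -5).

2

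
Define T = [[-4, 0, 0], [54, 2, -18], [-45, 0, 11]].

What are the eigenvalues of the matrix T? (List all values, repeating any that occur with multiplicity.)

The characteristic polynomial is p(s) = det(sI - T).
Expanding the 3×3 determinant: p(s) = s^3 - 9s^2 - 30s + 88.
Try s = -4: p(-4) = 0, so -4 is a root.
Dividing by (s + 4) leaves s^2 - 13s + 22.
The quadratic factors as (s - 2)·(s - 11).
Eigenvalues: -4, 2, 11.

-4, 2, 11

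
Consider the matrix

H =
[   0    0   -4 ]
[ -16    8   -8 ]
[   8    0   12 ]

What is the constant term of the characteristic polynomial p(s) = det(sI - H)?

p(0) = det(0·I − H) = det(−H) = (−1)^3·det(H).
det(H) = 256, so p(0) = -256.

-256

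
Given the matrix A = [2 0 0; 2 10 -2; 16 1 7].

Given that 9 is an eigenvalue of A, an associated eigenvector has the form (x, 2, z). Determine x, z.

0, 1

We need (A - 9I)v = 0.
A - 9I = [[-7, 0, 0], [2, 1, -2], [16, 1, -2]].
Row 1: (-7)·x + (0)·2 + (0)·z = 0
Row 2: (2)·x + (1)·2 + (-2)·z = 0
Row 3: (16)·x + (1)·2 + (-2)·z = 0
Solving gives x = 0, z = 1.
Check: A·(0, 2, 1) = (0, 18, 9) = 9·(0, 2, 1).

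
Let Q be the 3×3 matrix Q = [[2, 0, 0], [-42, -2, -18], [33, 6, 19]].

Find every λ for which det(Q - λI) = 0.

Set up det(tI - Q) = 0.
Cofactor expansion gives p(t) = t^3 - 19t^2 + 104t - 140.
Try t = 2: p(2) = 0, so 2 is a root.
Dividing by (t - 2) leaves t^2 - 17t + 70.
The quadratic factors as (t - 7)·(t - 10).
Eigenvalues: 2, 7, 10.

2, 7, 10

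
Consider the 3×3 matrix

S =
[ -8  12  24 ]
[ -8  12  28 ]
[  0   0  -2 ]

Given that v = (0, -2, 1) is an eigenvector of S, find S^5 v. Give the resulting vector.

First find the eigenvalue: Sv = (0, 4, -2) = -2·(0, -2, 1), so λ = -2.
Then S^5 v = λ^5·v = (-2)^5·(0, -2, 1) = -32·(0, -2, 1) = (0, 64, -32).

(0, 64, -32)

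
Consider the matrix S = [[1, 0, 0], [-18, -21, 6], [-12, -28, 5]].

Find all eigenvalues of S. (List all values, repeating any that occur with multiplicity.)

Set up det(μI - S) = 0.
Expanding the 3×3 determinant: p(μ) = μ^3 + 15μ^2 + 47μ - 63.
Rational-root test: μ = -7 gives p(-7) = 0.
Dividing by (μ + 7) leaves μ^2 + 8μ - 9.
The quadratic factors as (μ + 9)·(μ - 1).
Eigenvalues: -9, -7, 1.

-9, -7, 1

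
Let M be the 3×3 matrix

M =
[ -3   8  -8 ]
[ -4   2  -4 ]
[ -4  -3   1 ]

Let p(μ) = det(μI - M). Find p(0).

-30

p(0) = det(0·I − M) = det(−M) = (−1)^3·det(M).
det(M) = 30, so p(0) = -30.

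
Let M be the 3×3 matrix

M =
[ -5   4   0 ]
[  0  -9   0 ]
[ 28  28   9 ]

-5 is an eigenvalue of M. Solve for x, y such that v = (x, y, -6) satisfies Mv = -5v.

We need (M + 5I)v = 0.
M + 5I = [[0, 4, 0], [0, -4, 0], [28, 28, 14]].
Row 1: (0)·x + (4)·y + (0)·-6 = 0
Row 2: (0)·x + (-4)·y + (0)·-6 = 0
Row 3: (28)·x + (28)·y + (14)·-6 = 0
Solving gives x = 3, y = 0.
Check: M·(3, 0, -6) = (-15, 0, 30) = -5·(3, 0, -6).

3, 0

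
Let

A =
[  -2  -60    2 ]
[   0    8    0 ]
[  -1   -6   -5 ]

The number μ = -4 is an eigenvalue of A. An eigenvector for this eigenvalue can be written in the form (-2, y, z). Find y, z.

0, 2

We need (A + 4I)v = 0.
A + 4I = [[2, -60, 2], [0, 12, 0], [-1, -6, -1]].
Row 1: (2)·-2 + (-60)·y + (2)·z = 0
Row 2: (0)·-2 + (12)·y + (0)·z = 0
Row 3: (-1)·-2 + (-6)·y + (-1)·z = 0
Solving gives y = 0, z = 2.
Check: A·(-2, 0, 2) = (8, 0, -8) = -4·(-2, 0, 2).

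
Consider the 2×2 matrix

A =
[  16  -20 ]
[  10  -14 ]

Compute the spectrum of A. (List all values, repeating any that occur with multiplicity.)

-4, 6

det(A - tI) = (16 - t)(-14 - t) - (-20)·(10) = t^2 - 2t - 24.
This factors as (t + 4)·(t - 6) = 0.
Eigenvalues: -4, 6.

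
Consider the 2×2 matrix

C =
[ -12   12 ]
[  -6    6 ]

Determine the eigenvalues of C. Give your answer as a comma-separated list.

det(C - λI) = (-12 - λ)(6 - λ) - (12)·(-6) = λ^2 + 6λ.
This factors as (λ + 6)·λ = 0.
Eigenvalues: -6, 0.

-6, 0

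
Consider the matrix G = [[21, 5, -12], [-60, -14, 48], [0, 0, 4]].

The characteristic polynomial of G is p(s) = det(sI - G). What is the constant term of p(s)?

p(s) = s^3 - 11s^2 + 34s - 24.
The constant term is -24.

-24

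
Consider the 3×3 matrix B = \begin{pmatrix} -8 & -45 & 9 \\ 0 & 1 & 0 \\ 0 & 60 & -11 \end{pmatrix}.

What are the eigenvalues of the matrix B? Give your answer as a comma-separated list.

-11, -8, 1

Compute the characteristic polynomial p(s) = det(sI - B).
Cofactor expansion gives p(s) = s^3 + 18s^2 + 69s - 88.
Since p(1) = 0, s = 1 is a root.
Factor out (s - 1): p(s) = (s - 1)·(s^2 + 19s + 88).
The quadratic factors as (s + 11)·(s + 8).
Eigenvalues: -11, -8, 1.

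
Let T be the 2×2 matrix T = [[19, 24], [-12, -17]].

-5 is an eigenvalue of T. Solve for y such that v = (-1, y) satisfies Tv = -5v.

1

We need (T + 5I)v = 0.
T + 5I = [[24, 24], [-12, -12]].
Row 1: (24)·-1 + (24)·y = 0
Row 2: (-12)·-1 + (-12)·y = 0
Solving gives y = 1.
Check: T·(-1, 1) = (5, -5) = -5·(-1, 1).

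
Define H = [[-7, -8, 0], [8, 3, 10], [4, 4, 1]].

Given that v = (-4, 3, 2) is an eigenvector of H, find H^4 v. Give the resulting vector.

First find the eigenvalue: Hv = (4, -3, -2) = -1·(-4, 3, 2), so λ = -1.
Then H^4 v = λ^4·v = (-1)^4·(-4, 3, 2) = 1·(-4, 3, 2) = (-4, 3, 2).

(-4, 3, 2)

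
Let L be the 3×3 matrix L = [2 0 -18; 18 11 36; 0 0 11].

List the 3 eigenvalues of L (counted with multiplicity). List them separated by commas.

2, 11, 11

The characteristic polynomial is p(λ) = det(λI - L).
Expanding the 3×3 determinant: p(λ) = λ^3 - 24λ^2 + 165λ - 242.
Try λ = 2: p(2) = 0, so 2 is a root.
Dividing by (λ - 2) leaves λ^2 - 22λ + 121.
The quadratic factor is (λ - 11)^2.
Eigenvalues: 2, 11, 11.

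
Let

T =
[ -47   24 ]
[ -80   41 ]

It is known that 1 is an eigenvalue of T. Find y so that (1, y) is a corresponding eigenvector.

2

We need (T - 1I)v = 0.
T - 1I = [[-48, 24], [-80, 40]].
Row 1: (-48)·1 + (24)·y = 0
Row 2: (-80)·1 + (40)·y = 0
Solving gives y = 2.
Check: T·(1, 2) = (1, 2) = 1·(1, 2).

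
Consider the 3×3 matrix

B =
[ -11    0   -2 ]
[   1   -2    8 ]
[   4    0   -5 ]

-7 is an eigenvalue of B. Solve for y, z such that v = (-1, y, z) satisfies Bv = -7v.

-3, 2

We need (B + 7I)v = 0.
B + 7I = [[-4, 0, -2], [1, 5, 8], [4, 0, 2]].
Row 1: (-4)·-1 + (0)·y + (-2)·z = 0
Row 2: (1)·-1 + (5)·y + (8)·z = 0
Row 3: (4)·-1 + (0)·y + (2)·z = 0
Solving gives y = -3, z = 2.
Check: B·(-1, -3, 2) = (7, 21, -14) = -7·(-1, -3, 2).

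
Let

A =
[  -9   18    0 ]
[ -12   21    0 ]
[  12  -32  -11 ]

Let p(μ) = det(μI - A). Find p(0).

297

p(0) = det(0·I − A) = det(−A) = (−1)^3·det(A).
det(A) = -297, so p(0) = 297.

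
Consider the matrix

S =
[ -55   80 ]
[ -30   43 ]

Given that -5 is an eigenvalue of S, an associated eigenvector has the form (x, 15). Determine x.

24

We need (S + 5I)v = 0.
S + 5I = [[-50, 80], [-30, 48]].
Row 1: (-50)·x + (80)·15 = 0
Row 2: (-30)·x + (48)·15 = 0
Solving gives x = 24.
Check: S·(24, 15) = (-120, -75) = -5·(24, 15).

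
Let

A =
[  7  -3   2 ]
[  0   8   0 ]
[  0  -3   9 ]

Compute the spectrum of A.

The characteristic polynomial is p(t) = det(tI - A).
Expanding along the first row, p(t) = t^3 - 24t^2 + 191t - 504.
Rational-root test: t = 8 gives p(8) = 0.
Dividing by (t - 8) leaves t^2 - 16t + 63.
The quadratic factors as (t - 7)·(t - 9).
Eigenvalues: 7, 8, 9.

7, 8, 9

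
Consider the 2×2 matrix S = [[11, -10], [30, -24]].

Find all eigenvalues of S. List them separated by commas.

det(S - lambda·I) = (11 - lambda)(-24 - lambda) - (-10)·(30) = lambda^2 + 13·lambda + 36.
This factors as (lambda + 9)·(lambda + 4) = 0.
Eigenvalues: -9, -4.

-9, -4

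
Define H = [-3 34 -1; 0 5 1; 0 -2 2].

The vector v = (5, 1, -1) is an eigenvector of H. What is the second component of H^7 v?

16384

First find the eigenvalue: Hv = (20, 4, -4) = 4·(5, 1, -1), so λ = 4.
Then H^7 v = λ^7·v = 4^7·(5, 1, -1) = 16384·(5, 1, -1) = (81920, 16384, -16384).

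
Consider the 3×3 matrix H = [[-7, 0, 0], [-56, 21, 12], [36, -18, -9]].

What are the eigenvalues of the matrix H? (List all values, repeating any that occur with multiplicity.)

-7, 3, 9

The characteristic polynomial is p(λ) = det(λI - H).
Expanding along the first row, p(λ) = λ^3 - 5λ^2 - 57λ + 189.
Rational-root test: λ = 3 gives p(3) = 0.
Factor out (λ - 3): p(λ) = (λ - 3)·(λ^2 - 2λ - 63).
The quadratic factors as (λ + 7)·(λ - 9).
Eigenvalues: -7, 3, 9.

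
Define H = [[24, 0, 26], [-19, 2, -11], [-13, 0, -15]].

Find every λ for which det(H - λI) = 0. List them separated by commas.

-2, 2, 11

The characteristic polynomial is p(r) = det(rI - H).
Expanding along the first row, p(r) = r^3 - 11r^2 - 4r + 44.
Since p(11) = 0, r = 11 is a root.
Factor out (r - 11): p(r) = (r - 11)·(r^2 - 4).
The quadratic factors as (r + 2)·(r - 2).
Eigenvalues: -2, 2, 11.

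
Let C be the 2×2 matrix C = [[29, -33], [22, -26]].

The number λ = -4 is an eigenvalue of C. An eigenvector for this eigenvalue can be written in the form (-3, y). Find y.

We need (C + 4I)v = 0.
C + 4I = [[33, -33], [22, -22]].
Row 1: (33)·-3 + (-33)·y = 0
Row 2: (22)·-3 + (-22)·y = 0
Solving gives y = -3.
Check: C·(-3, -3) = (12, 12) = -4·(-3, -3).

-3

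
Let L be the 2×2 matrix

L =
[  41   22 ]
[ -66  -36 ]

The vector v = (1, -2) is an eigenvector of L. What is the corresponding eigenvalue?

-3

Compute Lv: L·(1, -2) = (-3, 6).
Since Lv = λv, compare component 1: -3 = λ·1, so λ = -3.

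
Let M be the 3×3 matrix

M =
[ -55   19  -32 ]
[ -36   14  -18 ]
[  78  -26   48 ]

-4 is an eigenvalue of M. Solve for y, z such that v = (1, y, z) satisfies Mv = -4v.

We need (M + 4I)v = 0.
M + 4I = [[-51, 19, -32], [-36, 18, -18], [78, -26, 52]].
Row 1: (-51)·1 + (19)·y + (-32)·z = 0
Row 2: (-36)·1 + (18)·y + (-18)·z = 0
Row 3: (78)·1 + (-26)·y + (52)·z = 0
Solving gives y = 1, z = -1.
Check: M·(1, 1, -1) = (-4, -4, 4) = -4·(1, 1, -1).

1, -1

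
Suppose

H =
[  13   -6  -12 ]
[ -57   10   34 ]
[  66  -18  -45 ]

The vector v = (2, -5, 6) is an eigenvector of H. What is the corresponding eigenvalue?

Compute Hv: H·(2, -5, 6) = (-16, 40, -48).
Since Hv = λv, compare component 1: -16 = λ·2, so λ = -8.

-8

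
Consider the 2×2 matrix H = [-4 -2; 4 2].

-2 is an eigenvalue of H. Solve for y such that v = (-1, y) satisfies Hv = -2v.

We need (H + 2I)v = 0.
H + 2I = [[-2, -2], [4, 4]].
Row 1: (-2)·-1 + (-2)·y = 0
Row 2: (4)·-1 + (4)·y = 0
Solving gives y = 1.
Check: H·(-1, 1) = (2, -2) = -2·(-1, 1).

1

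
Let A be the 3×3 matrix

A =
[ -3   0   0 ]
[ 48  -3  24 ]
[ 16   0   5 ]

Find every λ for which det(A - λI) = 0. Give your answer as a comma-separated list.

-3, -3, 5

The characteristic polynomial is p(t) = det(tI - A).
Cofactor expansion gives p(t) = t^3 + t^2 - 21t - 45.
Try t = -3: p(-3) = 0, so -3 is a root.
Dividing by (t + 3) leaves t^2 - 2t - 15.
The quadratic factors as (t + 3)·(t - 5).
Eigenvalues: -3, -3, 5.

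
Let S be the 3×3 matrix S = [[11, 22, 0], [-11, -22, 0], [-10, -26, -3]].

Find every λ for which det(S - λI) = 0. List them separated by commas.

-11, -3, 0

Set up det(μI - S) = 0.
Expanding along the first row, p(μ) = μ^3 + 14μ^2 + 33μ.
Since p(0) = 0, μ = 0 is a root.
Dividing by μ leaves μ^2 + 14μ + 33.
The quadratic factors as (μ + 11)·(μ + 3).
Eigenvalues: -11, -3, 0.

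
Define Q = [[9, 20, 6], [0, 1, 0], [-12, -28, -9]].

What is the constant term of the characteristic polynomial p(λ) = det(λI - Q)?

p(0) = det(0·I − Q) = det(−Q) = (−1)^3·det(Q).
det(Q) = -9, so p(0) = 9.

9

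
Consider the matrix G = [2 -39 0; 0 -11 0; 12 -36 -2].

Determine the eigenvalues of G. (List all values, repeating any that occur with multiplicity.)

-11, -2, 2

Set up det(tI - G) = 0.
Expanding the 3×3 determinant: p(t) = t^3 + 11t^2 - 4t - 44.
Rational-root test: t = -2 gives p(-2) = 0.
Dividing by (t + 2) leaves t^2 + 9t - 22.
The quadratic factors as (t + 11)·(t - 2).
Eigenvalues: -11, -2, 2.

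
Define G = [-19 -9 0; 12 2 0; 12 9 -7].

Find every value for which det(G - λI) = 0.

-10, -7, -7

The characteristic polynomial is p(lambda) = det(lambda·I - G).
Expanding along the first row, p(lambda) = lambda^3 + 24·lambda^2 + 189·lambda + 490.
Since p(-7) = 0, lambda = -7 is a root.
Dividing by (lambda + 7) leaves lambda^2 + 17·lambda + 70.
The quadratic factors as (lambda + 10)·(lambda + 7).
Eigenvalues: -10, -7, -7.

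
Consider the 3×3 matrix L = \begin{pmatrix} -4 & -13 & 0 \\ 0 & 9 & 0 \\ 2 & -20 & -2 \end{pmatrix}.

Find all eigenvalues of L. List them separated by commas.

-4, -2, 9

Set up det(tI - L) = 0.
Expanding along the first row, p(t) = t^3 - 3t^2 - 46t - 72.
Try t = -2: p(-2) = 0, so -2 is a root.
Dividing by (t + 2) leaves t^2 - 5t - 36.
The quadratic factors as (t + 4)·(t - 9).
Eigenvalues: -4, -2, 9.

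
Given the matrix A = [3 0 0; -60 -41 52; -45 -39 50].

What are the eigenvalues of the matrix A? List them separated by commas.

-2, 3, 11

The characteristic polynomial is p(r) = det(rI - A).
Cofactor expansion gives p(r) = r^3 - 12r^2 + 5r + 66.
Since p(11) = 0, r = 11 is a root.
Dividing by (r - 11) leaves r^2 - r - 6.
The quadratic factors as (r + 2)·(r - 3).
Eigenvalues: -2, 3, 11.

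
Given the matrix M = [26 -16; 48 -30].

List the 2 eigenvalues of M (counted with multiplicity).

det(M - μI) = (26 - μ)(-30 - μ) - (-16)·(48) = μ^2 + 4μ - 12.
This factors as (μ + 6)·(μ - 2) = 0.
Eigenvalues: -6, 2.

-6, 2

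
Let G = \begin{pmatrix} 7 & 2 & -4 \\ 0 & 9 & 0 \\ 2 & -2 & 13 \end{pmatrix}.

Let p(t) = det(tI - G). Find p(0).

p(0) = det(0·I − G) = det(−G) = (−1)^3·det(G).
det(G) = 891, so p(0) = -891.

-891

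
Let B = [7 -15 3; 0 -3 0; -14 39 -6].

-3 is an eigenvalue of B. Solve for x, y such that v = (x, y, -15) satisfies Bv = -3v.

We need (B + 3I)v = 0.
B + 3I = [[10, -15, 3], [0, 0, 0], [-14, 39, -3]].
Row 1: (10)·x + (-15)·y + (3)·-15 = 0
Row 2: (0)·x + (0)·y + (0)·-15 = 0
Row 3: (-14)·x + (39)·y + (-3)·-15 = 0
Solving gives x = 6, y = 1.
Check: B·(6, 1, -15) = (-18, -3, 45) = -3·(6, 1, -15).

6, 1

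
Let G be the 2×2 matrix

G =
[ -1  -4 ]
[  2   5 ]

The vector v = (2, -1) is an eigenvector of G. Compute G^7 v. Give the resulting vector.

(2, -1)

First find the eigenvalue: Gv = (2, -1) = 1·(2, -1), so λ = 1.
Then G^7 v = λ^7·v = 1^7·(2, -1) = 1·(2, -1) = (2, -1).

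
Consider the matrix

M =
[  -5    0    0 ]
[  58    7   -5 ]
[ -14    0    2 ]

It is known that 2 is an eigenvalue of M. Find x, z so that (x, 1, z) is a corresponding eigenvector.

We need (M - 2I)v = 0.
M - 2I = [[-7, 0, 0], [58, 5, -5], [-14, 0, 0]].
Row 1: (-7)·x + (0)·1 + (0)·z = 0
Row 2: (58)·x + (5)·1 + (-5)·z = 0
Row 3: (-14)·x + (0)·1 + (0)·z = 0
Solving gives x = 0, z = 1.
Check: M·(0, 1, 1) = (0, 2, 2) = 2·(0, 1, 1).

0, 1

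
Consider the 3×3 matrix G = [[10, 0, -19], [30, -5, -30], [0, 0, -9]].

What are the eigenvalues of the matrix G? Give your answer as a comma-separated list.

The characteristic polynomial is p(λ) = det(λI - G).
Cofactor expansion gives p(λ) = λ^3 + 4λ^2 - 95λ - 450.
Rational-root test: λ = -5 gives p(-5) = 0.
Dividing by (λ + 5) leaves λ^2 - λ - 90.
The quadratic factors as (λ + 9)·(λ - 10).
Eigenvalues: -9, -5, 10.

-9, -5, 10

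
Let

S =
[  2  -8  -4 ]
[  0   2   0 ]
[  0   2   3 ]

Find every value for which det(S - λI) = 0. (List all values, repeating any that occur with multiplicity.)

2, 2, 3

The characteristic polynomial is p(lambda) = det(lambda·I - S).
Expanding the 3×3 determinant: p(lambda) = lambda^3 - 7·lambda^2 + 16·lambda - 12.
Since p(2) = 0, lambda = 2 is a root.
Dividing by (lambda - 2) leaves lambda^2 - 5·lambda + 6.
The quadratic factors as (lambda - 2)·(lambda - 3).
Eigenvalues: 2, 2, 3.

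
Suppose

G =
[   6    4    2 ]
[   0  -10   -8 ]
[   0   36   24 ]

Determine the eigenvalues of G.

Set up det(λI - G) = 0.
Cofactor expansion gives p(λ) = λ^3 - 20λ^2 + 132λ - 288.
Try λ = 6: p(6) = 0, so 6 is a root.
Dividing by (λ - 6) leaves λ^2 - 14λ + 48.
The quadratic factors as (λ - 6)·(λ - 8).
Eigenvalues: 6, 6, 8.

6, 6, 8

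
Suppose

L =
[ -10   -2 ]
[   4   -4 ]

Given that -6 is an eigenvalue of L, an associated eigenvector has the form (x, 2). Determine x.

-1

We need (L + 6I)v = 0.
L + 6I = [[-4, -2], [4, 2]].
Row 1: (-4)·x + (-2)·2 = 0
Row 2: (4)·x + (2)·2 = 0
Solving gives x = -1.
Check: L·(-1, 2) = (6, -12) = -6·(-1, 2).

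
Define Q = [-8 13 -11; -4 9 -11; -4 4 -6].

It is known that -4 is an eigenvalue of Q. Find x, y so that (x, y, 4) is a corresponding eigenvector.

2, 4

We need (Q + 4I)v = 0.
Q + 4I = [[-4, 13, -11], [-4, 13, -11], [-4, 4, -2]].
Row 1: (-4)·x + (13)·y + (-11)·4 = 0
Row 2: (-4)·x + (13)·y + (-11)·4 = 0
Row 3: (-4)·x + (4)·y + (-2)·4 = 0
Solving gives x = 2, y = 4.
Check: Q·(2, 4, 4) = (-8, -16, -16) = -4·(2, 4, 4).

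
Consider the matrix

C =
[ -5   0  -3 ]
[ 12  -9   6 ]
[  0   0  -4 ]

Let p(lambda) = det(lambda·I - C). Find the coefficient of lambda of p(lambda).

p(lambda) = lambda^3 + 18·lambda^2 + 101·lambda + 180.
The coefficient of lambda is 101.

101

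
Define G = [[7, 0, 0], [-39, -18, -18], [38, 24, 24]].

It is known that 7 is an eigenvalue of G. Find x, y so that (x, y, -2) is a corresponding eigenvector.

We need (G - 7I)v = 0.
G - 7I = [[0, 0, 0], [-39, -25, -18], [38, 24, 17]].
Row 1: (0)·x + (0)·y + (0)·-2 = 0
Row 2: (-39)·x + (-25)·y + (-18)·-2 = 0
Row 3: (38)·x + (24)·y + (17)·-2 = 0
Solving gives x = -1, y = 3.
Check: G·(-1, 3, -2) = (-7, 21, -14) = 7·(-1, 3, -2).

-1, 3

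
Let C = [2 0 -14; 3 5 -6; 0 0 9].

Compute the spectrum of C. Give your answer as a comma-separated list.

Compute the characteristic polynomial p(λ) = det(λI - C).
Expanding the 3×3 determinant: p(λ) = λ^3 - 16λ^2 + 73λ - 90.
Try λ = 9: p(9) = 0, so 9 is a root.
Dividing by (λ - 9) leaves λ^2 - 7λ + 10.
The quadratic factors as (λ - 2)·(λ - 5).
Eigenvalues: 2, 5, 9.

2, 5, 9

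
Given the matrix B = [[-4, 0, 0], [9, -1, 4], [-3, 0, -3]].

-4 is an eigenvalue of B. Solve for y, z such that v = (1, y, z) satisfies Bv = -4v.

-7, 3

We need (B + 4I)v = 0.
B + 4I = [[0, 0, 0], [9, 3, 4], [-3, 0, 1]].
Row 1: (0)·1 + (0)·y + (0)·z = 0
Row 2: (9)·1 + (3)·y + (4)·z = 0
Row 3: (-3)·1 + (0)·y + (1)·z = 0
Solving gives y = -7, z = 3.
Check: B·(1, -7, 3) = (-4, 28, -12) = -4·(1, -7, 3).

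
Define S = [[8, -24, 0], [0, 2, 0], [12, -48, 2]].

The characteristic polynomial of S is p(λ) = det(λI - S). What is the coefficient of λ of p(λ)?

p(λ) = λ^3 - 12λ^2 + 36λ - 32.
The coefficient of λ is 36.

36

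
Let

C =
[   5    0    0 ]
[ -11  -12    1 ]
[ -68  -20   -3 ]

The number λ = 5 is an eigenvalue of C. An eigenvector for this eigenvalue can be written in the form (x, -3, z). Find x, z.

We need (C - 5I)v = 0.
C - 5I = [[0, 0, 0], [-11, -17, 1], [-68, -20, -8]].
Row 1: (0)·x + (0)·-3 + (0)·z = 0
Row 2: (-11)·x + (-17)·-3 + (1)·z = 0
Row 3: (-68)·x + (-20)·-3 + (-8)·z = 0
Solving gives x = 3, z = -18.
Check: C·(3, -3, -18) = (15, -15, -90) = 5·(3, -3, -18).

3, -18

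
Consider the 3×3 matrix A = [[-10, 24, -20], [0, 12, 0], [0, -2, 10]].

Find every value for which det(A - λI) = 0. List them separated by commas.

-10, 10, 12

The characteristic polynomial is p(t) = det(tI - A).
Cofactor expansion gives p(t) = t^3 - 12t^2 - 100t + 1200.
Rational-root test: t = -10 gives p(-10) = 0.
Factor out (t + 10): p(t) = (t + 10)·(t^2 - 22t + 120).
The quadratic factors as (t - 10)·(t - 12).
Eigenvalues: -10, 10, 12.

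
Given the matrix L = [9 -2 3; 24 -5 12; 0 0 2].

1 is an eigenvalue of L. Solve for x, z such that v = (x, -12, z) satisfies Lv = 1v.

-3, 0

We need (L - 1I)v = 0.
L - 1I = [[8, -2, 3], [24, -6, 12], [0, 0, 1]].
Row 1: (8)·x + (-2)·-12 + (3)·z = 0
Row 2: (24)·x + (-6)·-12 + (12)·z = 0
Row 3: (0)·x + (0)·-12 + (1)·z = 0
Solving gives x = -3, z = 0.
Check: L·(-3, -12, 0) = (-3, -12, 0) = 1·(-3, -12, 0).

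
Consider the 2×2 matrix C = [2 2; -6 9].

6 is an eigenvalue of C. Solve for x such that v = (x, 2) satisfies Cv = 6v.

1

We need (C - 6I)v = 0.
C - 6I = [[-4, 2], [-6, 3]].
Row 1: (-4)·x + (2)·2 = 0
Row 2: (-6)·x + (3)·2 = 0
Solving gives x = 1.
Check: C·(1, 2) = (6, 12) = 6·(1, 2).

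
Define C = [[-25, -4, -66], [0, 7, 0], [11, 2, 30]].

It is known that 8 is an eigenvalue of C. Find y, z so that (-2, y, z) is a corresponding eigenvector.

We need (C - 8I)v = 0.
C - 8I = [[-33, -4, -66], [0, -1, 0], [11, 2, 22]].
Row 1: (-33)·-2 + (-4)·y + (-66)·z = 0
Row 2: (0)·-2 + (-1)·y + (0)·z = 0
Row 3: (11)·-2 + (2)·y + (22)·z = 0
Solving gives y = 0, z = 1.
Check: C·(-2, 0, 1) = (-16, 0, 8) = 8·(-2, 0, 1).

0, 1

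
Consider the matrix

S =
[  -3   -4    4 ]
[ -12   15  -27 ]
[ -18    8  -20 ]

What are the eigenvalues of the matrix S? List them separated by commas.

The characteristic polynomial is p(λ) = det(λI - S).
Expanding the 3×3 determinant: p(λ) = λ^3 + 8λ^2 - 45λ + 36.
Since p(1) = 0, λ = 1 is a root.
Dividing by (λ - 1) leaves λ^2 + 9λ - 36.
The quadratic factors as (λ + 12)·(λ - 3).
Eigenvalues: -12, 1, 3.

-12, 1, 3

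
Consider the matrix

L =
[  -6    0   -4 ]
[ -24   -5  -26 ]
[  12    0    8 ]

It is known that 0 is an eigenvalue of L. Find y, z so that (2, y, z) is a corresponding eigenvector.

6, -3

We need (L)v = 0.
L = [[-6, 0, -4], [-24, -5, -26], [12, 0, 8]].
Row 1: (-6)·2 + (0)·y + (-4)·z = 0
Row 2: (-24)·2 + (-5)·y + (-26)·z = 0
Row 3: (12)·2 + (0)·y + (8)·z = 0
Solving gives y = 6, z = -3.
Check: L·(2, 6, -3) = (0, 0, 0) = 0·(2, 6, -3).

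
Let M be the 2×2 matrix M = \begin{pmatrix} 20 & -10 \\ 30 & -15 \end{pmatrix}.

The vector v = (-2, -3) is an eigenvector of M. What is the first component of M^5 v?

First find the eigenvalue: Mv = (-10, -15) = 5·(-2, -3), so λ = 5.
Then M^5 v = λ^5·v = 5^5·(-2, -3) = 3125·(-2, -3) = (-6250, -9375).

-6250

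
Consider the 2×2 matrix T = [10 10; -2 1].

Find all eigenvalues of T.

5, 6

det(T - lambda·I) = (10 - lambda)(1 - lambda) - (10)·(-2) = lambda^2 - 11·lambda + 30.
This factors as (lambda - 5)·(lambda - 6) = 0.
Eigenvalues: 5, 6.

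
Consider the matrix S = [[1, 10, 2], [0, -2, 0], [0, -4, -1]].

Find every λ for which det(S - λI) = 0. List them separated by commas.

The characteristic polynomial is p(lambda) = det(lambda·I - S).
Expanding along the first row, p(lambda) = lambda^3 + 2·lambda^2 - lambda - 2.
Try lambda = 1: p(1) = 0, so 1 is a root.
Factor out (lambda - 1): p(lambda) = (lambda - 1)·(lambda^2 + 3·lambda + 2).
The quadratic factors as (lambda + 2)·(lambda + 1).
Eigenvalues: -2, -1, 1.

-2, -1, 1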